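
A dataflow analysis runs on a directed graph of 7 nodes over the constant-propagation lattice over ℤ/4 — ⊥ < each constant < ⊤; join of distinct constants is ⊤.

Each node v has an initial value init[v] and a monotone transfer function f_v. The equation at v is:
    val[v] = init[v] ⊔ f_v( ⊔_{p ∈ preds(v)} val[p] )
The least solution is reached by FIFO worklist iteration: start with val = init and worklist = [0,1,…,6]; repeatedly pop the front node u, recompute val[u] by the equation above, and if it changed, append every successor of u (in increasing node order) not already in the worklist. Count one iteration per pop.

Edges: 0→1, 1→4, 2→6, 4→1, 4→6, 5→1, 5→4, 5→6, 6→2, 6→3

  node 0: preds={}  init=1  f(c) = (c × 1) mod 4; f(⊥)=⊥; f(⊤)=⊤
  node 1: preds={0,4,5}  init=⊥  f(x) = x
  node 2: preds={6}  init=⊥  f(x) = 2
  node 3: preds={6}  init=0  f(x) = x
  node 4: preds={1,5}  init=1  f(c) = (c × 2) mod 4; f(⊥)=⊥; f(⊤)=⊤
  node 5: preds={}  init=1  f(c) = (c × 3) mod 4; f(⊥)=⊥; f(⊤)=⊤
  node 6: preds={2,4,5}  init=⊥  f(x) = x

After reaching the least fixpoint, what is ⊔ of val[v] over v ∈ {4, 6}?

Iteration log — 11 steps:
  step 1. node 0  ⊔preds=⊥  new=1  stable
  step 2. node 1  ⊔preds=1  new=1  old=⊥  +wl: 
  step 3. node 2  ⊔preds=⊥  new=2  old=⊥  +wl: 
  step 4. node 3  ⊔preds=⊥  new=0  stable
  step 5. node 4  ⊔preds=1  new=⊤  old=1  +wl: 1
  step 6. node 5  ⊔preds=⊥  new=1  stable
  step 7. node 6  ⊔preds=⊤  new=⊤  old=⊥  +wl: 2,3
  step 8. node 1  ⊔preds=⊤  new=⊤  old=1  +wl: 4
  step 9. node 2  ⊔preds=⊤  new=2  stable
  step 10. node 3  ⊔preds=⊤  new=⊤  old=0  +wl: 
  step 11. node 4  ⊔preds=⊤  new=⊤  stable

Least fixpoint reached:
  node 0: 1
  node 1: ⊤
  node 2: 2
  node 3: ⊤
  node 4: ⊤
  node 5: 1
  node 6: ⊤

⊤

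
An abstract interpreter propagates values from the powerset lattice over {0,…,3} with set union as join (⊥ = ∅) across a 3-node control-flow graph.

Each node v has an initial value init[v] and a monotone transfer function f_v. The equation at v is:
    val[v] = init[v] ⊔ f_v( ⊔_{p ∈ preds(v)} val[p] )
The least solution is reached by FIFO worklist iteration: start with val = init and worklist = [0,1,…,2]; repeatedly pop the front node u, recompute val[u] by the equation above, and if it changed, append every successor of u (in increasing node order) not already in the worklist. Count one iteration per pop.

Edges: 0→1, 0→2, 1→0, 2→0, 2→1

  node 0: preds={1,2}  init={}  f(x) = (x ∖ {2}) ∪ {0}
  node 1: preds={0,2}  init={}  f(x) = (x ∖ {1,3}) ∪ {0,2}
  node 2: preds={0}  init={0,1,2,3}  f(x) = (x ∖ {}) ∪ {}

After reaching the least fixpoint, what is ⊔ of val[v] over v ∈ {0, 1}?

Worklist (4 pops):
  #1 pop 0: in={0,1,2,3} → {0,1,3} (was {}); enqueue []
  #2 pop 1: in={0,1,2,3} → {0,2} (was {}); enqueue [0]
  #3 pop 2: in={0,1,3} → {0,1,2,3} (no change)
  #4 pop 0: in={0,1,2,3} → {0,1,3} (no change)

Fixpoint:
  val[0] = {0,1,3}
  val[1] = {0,2}
  val[2] = {0,1,2,3}

{0,1,2,3}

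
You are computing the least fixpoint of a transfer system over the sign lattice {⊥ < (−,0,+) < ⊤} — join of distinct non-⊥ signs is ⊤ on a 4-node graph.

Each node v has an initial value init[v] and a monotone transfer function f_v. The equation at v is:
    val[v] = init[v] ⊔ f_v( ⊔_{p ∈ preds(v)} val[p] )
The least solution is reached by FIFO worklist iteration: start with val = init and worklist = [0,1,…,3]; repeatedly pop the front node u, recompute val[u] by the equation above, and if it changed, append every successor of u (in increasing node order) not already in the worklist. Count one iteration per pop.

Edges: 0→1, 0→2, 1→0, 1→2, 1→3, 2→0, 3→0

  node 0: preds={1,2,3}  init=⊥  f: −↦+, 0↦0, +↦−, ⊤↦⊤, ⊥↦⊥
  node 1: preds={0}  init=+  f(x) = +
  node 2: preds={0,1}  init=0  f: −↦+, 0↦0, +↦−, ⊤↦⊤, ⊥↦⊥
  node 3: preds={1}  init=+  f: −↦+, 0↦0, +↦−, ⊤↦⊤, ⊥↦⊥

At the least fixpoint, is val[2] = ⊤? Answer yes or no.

Iteration log — 5 steps:
  step 1. node 0  ⊔preds=⊤  new=⊤  old=⊥  +wl: 
  step 2. node 1  ⊔preds=⊤  new=+  stable
  step 3. node 2  ⊔preds=⊤  new=⊤  old=0  +wl: 0
  step 4. node 3  ⊔preds=+  new=⊤  old=+  +wl: 
  step 5. node 0  ⊔preds=⊤  new=⊤  stable

Least fixpoint reached:
  node 0: ⊤
  node 1: +
  node 2: ⊤
  node 3: ⊤

yes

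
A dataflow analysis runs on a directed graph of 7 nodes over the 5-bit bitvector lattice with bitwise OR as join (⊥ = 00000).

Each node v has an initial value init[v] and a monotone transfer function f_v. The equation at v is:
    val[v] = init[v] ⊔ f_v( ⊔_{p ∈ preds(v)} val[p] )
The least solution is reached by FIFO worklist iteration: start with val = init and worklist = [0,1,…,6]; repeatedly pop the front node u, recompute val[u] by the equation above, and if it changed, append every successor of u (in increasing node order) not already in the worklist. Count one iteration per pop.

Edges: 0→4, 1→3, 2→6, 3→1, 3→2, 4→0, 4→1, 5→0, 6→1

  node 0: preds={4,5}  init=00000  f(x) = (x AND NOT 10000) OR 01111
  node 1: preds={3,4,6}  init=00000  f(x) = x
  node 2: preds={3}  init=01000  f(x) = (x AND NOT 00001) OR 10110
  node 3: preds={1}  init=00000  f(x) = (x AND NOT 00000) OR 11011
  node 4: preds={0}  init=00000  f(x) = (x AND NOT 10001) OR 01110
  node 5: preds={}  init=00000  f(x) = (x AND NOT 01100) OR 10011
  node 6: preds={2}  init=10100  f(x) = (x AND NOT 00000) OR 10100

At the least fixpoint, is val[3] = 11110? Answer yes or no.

Trace (11 dequeues):
  [1] u=0 | in 00000 | out 01111 | prev 00000 | push {}
  [2] u=1 | in 10100 | out 10100 | prev 00000 | push {}
  [3] u=2 | in 00000 | out 11110 | prev 01000 | push {}
  [4] u=3 | in 10100 | out 11111 | prev 00000 | push {1,2}
  [5] u=4 | in 01111 | out 01110 | prev 00000 | push {0}
  [6] u=5 | in 00000 | out 10011 | prev 00000 | push {}
  [7] u=6 | in 11110 | out 11110 | prev 10100 | push {}
  [8] u=1 | in 11111 | out 11111 | prev 10100 | push {3}
  [9] u=2 | in 11111 | out 11110 | ==
  [10] u=0 | in 11111 | out 01111 | ==
  [11] u=3 | in 11111 | out 11111 | ==

Converged values:
  [0] 01111
  [1] 11111
  [2] 11110
  [3] 11111
  [4] 01110
  [5] 10011
  [6] 11110

no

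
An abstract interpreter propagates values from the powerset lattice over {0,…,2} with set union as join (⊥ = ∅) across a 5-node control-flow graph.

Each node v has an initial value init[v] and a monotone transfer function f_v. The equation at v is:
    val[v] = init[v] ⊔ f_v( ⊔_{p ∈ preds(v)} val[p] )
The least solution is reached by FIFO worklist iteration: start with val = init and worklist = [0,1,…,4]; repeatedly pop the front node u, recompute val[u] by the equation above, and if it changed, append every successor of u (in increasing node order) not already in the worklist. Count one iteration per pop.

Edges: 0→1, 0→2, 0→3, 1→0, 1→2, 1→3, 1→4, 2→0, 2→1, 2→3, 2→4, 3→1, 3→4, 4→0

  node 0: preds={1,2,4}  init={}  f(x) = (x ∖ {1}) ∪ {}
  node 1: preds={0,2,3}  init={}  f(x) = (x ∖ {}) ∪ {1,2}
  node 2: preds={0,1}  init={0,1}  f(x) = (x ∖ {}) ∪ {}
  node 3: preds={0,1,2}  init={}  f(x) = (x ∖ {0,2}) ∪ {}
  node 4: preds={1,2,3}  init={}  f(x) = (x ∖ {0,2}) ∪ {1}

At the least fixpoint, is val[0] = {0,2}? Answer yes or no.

yes

Trace (9 dequeues):
  [1] u=0 | in {0,1} | out {0} | prev {} | push {}
  [2] u=1 | in {0,1} | out {0,1,2} | prev {} | push {0}
  [3] u=2 | in {0,1,2} | out {0,1,2} | prev {0,1} | push {1}
  [4] u=3 | in {0,1,2} | out {1} | prev {} | push {}
  [5] u=4 | in {0,1,2} | out {1} | prev {} | push {}
  [6] u=0 | in {0,1,2} | out {0,2} | prev {0} | push {2,3}
  [7] u=1 | in {0,1,2} | out {0,1,2} | ==
  [8] u=2 | in {0,1,2} | out {0,1,2} | ==
  [9] u=3 | in {0,1,2} | out {1} | ==

Converged values:
  [0] {0,2}
  [1] {0,1,2}
  [2] {0,1,2}
  [3] {1}
  [4] {1}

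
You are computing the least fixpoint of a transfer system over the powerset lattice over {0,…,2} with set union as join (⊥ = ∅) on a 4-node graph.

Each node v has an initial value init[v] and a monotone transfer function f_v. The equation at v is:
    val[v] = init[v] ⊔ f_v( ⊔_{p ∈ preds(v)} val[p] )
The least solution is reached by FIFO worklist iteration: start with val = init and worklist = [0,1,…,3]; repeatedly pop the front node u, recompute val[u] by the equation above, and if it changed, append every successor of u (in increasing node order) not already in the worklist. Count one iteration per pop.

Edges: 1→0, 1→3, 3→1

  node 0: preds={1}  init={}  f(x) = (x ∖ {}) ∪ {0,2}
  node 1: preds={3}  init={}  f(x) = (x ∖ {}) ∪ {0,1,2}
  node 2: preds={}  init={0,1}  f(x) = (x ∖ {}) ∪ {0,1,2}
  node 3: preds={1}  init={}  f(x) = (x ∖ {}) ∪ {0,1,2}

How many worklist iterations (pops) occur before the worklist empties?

6

Worklist (6 pops):
  #1 pop 0: in={} → {0,2} (was {}); enqueue []
  #2 pop 1: in={} → {0,1,2} (was {}); enqueue [0]
  #3 pop 2: in={} → {0,1,2} (was {0,1}); enqueue []
  #4 pop 3: in={0,1,2} → {0,1,2} (was {}); enqueue [1]
  #5 pop 0: in={0,1,2} → {0,1,2} (was {0,2}); enqueue []
  #6 pop 1: in={0,1,2} → {0,1,2} (no change)

Fixpoint:
  val[0] = {0,1,2}
  val[1] = {0,1,2}
  val[2] = {0,1,2}
  val[3] = {0,1,2}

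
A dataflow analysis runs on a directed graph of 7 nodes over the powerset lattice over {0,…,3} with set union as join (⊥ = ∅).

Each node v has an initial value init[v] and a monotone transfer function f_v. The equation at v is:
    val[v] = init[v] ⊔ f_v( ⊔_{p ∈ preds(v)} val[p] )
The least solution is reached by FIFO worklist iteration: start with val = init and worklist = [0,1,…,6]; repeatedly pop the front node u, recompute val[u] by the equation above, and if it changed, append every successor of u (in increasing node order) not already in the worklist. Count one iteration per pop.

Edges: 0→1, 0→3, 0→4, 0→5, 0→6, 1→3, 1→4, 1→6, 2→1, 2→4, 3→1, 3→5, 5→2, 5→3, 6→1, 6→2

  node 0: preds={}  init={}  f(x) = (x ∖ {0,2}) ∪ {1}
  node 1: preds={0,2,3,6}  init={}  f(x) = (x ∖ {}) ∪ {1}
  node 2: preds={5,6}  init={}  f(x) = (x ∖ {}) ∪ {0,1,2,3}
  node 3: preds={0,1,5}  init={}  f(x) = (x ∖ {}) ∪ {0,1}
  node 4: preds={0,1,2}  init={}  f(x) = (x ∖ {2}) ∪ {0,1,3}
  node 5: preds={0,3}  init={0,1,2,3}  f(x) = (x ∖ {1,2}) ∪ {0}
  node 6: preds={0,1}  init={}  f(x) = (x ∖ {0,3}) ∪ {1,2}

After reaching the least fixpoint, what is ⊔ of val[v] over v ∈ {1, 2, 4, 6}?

Trace (12 dequeues):
  [1] u=0 | in {} | out {1} | prev {} | push {}
  [2] u=1 | in {1} | out {1} | prev {} | push {}
  [3] u=2 | in {0,1,2,3} | out {0,1,2,3} | prev {} | push {1}
  [4] u=3 | in {0,1,2,3} | out {0,1,2,3} | prev {} | push {}
  [5] u=4 | in {0,1,2,3} | out {0,1,3} | prev {} | push {}
  [6] u=5 | in {0,1,2,3} | out {0,1,2,3} | ==
  [7] u=6 | in {1} | out {1,2} | prev {} | push {2}
  [8] u=1 | in {0,1,2,3} | out {0,1,2,3} | prev {1} | push {3,4,6}
  [9] u=2 | in {0,1,2,3} | out {0,1,2,3} | ==
  [10] u=3 | in {0,1,2,3} | out {0,1,2,3} | ==
  [11] u=4 | in {0,1,2,3} | out {0,1,3} | ==
  [12] u=6 | in {0,1,2,3} | out {1,2} | ==

Converged values:
  [0] {1}
  [1] {0,1,2,3}
  [2] {0,1,2,3}
  [3] {0,1,2,3}
  [4] {0,1,3}
  [5] {0,1,2,3}
  [6] {1,2}

{0,1,2,3}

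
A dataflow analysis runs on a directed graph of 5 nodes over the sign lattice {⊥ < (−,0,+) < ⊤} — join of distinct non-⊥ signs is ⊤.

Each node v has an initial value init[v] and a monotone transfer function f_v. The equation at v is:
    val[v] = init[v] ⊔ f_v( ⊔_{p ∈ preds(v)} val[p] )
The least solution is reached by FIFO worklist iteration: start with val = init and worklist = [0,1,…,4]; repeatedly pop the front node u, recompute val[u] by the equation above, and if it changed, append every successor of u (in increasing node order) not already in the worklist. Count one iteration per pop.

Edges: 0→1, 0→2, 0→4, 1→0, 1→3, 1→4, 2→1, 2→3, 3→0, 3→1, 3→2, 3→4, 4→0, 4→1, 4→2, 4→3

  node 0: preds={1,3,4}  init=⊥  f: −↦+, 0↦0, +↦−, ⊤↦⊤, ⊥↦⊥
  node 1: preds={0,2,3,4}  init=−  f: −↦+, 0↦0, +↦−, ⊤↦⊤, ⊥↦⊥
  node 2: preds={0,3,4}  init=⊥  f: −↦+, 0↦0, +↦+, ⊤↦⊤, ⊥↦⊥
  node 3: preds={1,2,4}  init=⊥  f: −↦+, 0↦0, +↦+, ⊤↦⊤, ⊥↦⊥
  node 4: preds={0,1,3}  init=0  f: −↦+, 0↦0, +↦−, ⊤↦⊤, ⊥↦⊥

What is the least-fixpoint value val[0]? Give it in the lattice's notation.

⊤

Trace (9 dequeues):
  [1] u=0 | in ⊤ | out ⊤ | prev ⊥ | push {}
  [2] u=1 | in ⊤ | out ⊤ | prev − | push {0}
  [3] u=2 | in ⊤ | out ⊤ | prev ⊥ | push {1}
  [4] u=3 | in ⊤ | out ⊤ | prev ⊥ | push {2}
  [5] u=4 | in ⊤ | out ⊤ | prev 0 | push {3}
  [6] u=0 | in ⊤ | out ⊤ | ==
  [7] u=1 | in ⊤ | out ⊤ | ==
  [8] u=2 | in ⊤ | out ⊤ | ==
  [9] u=3 | in ⊤ | out ⊤ | ==

Converged values:
  [0] ⊤
  [1] ⊤
  [2] ⊤
  [3] ⊤
  [4] ⊤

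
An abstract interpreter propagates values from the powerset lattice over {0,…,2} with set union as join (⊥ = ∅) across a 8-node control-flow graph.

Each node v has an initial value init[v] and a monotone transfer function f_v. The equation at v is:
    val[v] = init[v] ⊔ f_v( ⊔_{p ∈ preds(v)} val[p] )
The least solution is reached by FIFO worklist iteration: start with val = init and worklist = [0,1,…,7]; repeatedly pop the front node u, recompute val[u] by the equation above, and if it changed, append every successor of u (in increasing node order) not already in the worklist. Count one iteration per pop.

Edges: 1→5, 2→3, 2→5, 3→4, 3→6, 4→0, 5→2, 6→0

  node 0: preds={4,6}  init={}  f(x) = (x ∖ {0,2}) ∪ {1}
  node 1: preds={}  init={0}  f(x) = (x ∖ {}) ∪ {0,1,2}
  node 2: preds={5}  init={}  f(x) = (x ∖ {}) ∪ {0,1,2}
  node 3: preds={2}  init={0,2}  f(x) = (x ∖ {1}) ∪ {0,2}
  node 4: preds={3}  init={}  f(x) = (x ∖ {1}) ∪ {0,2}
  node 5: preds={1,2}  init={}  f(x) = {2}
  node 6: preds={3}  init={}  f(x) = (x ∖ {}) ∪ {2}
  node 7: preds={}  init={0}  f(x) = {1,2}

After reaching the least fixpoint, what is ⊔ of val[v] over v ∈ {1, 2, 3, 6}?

{0,1,2}

Worklist (10 pops):
  #1 pop 0: in={} → {1} (was {}); enqueue []
  #2 pop 1: in={} → {0,1,2} (was {0}); enqueue []
  #3 pop 2: in={} → {0,1,2} (was {}); enqueue []
  #4 pop 3: in={0,1,2} → {0,2} (no change)
  #5 pop 4: in={0,2} → {0,2} (was {}); enqueue [0]
  #6 pop 5: in={0,1,2} → {2} (was {}); enqueue [2]
  #7 pop 6: in={0,2} → {0,2} (was {}); enqueue []
  #8 pop 7: in={} → {0,1,2} (was {0}); enqueue []
  #9 pop 0: in={0,2} → {1} (no change)
  #10 pop 2: in={2} → {0,1,2} (no change)

Fixpoint:
  val[0] = {1}
  val[1] = {0,1,2}
  val[2] = {0,1,2}
  val[3] = {0,2}
  val[4] = {0,2}
  val[5] = {2}
  val[6] = {0,2}
  val[7] = {0,1,2}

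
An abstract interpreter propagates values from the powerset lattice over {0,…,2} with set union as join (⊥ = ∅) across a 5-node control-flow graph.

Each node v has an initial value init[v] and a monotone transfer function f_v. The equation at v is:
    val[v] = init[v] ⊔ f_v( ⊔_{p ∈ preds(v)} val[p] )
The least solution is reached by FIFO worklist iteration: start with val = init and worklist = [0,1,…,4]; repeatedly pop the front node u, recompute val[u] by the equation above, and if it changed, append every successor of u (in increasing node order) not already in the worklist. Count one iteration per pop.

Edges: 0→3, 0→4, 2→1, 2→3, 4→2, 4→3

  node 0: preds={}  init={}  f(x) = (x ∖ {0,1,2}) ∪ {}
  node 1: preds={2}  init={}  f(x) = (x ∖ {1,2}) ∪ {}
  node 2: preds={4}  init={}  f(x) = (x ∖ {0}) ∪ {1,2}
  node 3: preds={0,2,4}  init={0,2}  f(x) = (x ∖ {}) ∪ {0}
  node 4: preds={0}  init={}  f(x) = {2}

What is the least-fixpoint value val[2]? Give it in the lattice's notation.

Worklist (8 pops):
  #1 pop 0: in={} → {} (no change)
  #2 pop 1: in={} → {} (no change)
  #3 pop 2: in={} → {1,2} (was {}); enqueue [1]
  #4 pop 3: in={1,2} → {0,1,2} (was {0,2}); enqueue []
  #5 pop 4: in={} → {2} (was {}); enqueue [2,3]
  #6 pop 1: in={1,2} → {} (no change)
  #7 pop 2: in={2} → {1,2} (no change)
  #8 pop 3: in={1,2} → {0,1,2} (no change)

Fixpoint:
  val[0] = {}
  val[1] = {}
  val[2] = {1,2}
  val[3] = {0,1,2}
  val[4] = {2}

{1,2}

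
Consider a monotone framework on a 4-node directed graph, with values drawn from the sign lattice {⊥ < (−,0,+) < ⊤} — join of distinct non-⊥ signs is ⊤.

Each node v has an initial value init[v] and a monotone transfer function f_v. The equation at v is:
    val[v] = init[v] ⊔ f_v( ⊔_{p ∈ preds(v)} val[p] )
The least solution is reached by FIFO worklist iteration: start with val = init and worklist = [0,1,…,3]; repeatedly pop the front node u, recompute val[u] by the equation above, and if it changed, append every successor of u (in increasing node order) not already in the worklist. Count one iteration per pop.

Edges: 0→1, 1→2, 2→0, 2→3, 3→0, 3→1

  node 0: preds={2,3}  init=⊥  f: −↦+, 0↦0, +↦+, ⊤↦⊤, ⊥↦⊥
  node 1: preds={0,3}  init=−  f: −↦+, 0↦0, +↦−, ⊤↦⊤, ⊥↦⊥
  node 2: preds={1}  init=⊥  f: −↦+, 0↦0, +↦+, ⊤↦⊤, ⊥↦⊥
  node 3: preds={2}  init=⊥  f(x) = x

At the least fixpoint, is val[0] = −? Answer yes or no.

Trace (6 dequeues):
  [1] u=0 | in ⊥ | out ⊥ | ==
  [2] u=1 | in ⊥ | out − | ==
  [3] u=2 | in − | out + | prev ⊥ | push {0}
  [4] u=3 | in + | out + | prev ⊥ | push {1}
  [5] u=0 | in + | out + | prev ⊥ | push {}
  [6] u=1 | in + | out − | ==

Converged values:
  [0] +
  [1] −
  [2] +
  [3] +

no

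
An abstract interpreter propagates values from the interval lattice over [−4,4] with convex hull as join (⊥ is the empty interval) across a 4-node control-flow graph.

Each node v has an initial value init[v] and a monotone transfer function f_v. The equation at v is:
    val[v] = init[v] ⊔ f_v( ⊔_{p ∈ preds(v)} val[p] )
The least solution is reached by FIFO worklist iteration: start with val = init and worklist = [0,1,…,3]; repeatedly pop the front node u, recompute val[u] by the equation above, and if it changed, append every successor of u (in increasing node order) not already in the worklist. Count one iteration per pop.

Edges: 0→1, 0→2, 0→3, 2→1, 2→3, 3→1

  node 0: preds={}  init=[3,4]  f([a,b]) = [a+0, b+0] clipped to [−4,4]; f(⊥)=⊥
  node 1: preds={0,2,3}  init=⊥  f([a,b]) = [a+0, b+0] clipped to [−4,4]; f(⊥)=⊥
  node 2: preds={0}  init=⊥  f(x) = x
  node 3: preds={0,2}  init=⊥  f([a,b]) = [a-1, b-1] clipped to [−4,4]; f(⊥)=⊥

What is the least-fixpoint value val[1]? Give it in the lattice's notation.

[2,4]

Trace (5 dequeues):
  [1] u=0 | in ⊥ | out [3,4] | ==
  [2] u=1 | in [3,4] | out [3,4] | prev ⊥ | push {}
  [3] u=2 | in [3,4] | out [3,4] | prev ⊥ | push {1}
  [4] u=3 | in [3,4] | out [2,3] | prev ⊥ | push {}
  [5] u=1 | in [2,4] | out [2,4] | prev [3,4] | push {}

Converged values:
  [0] [3,4]
  [1] [2,4]
  [2] [3,4]
  [3] [2,3]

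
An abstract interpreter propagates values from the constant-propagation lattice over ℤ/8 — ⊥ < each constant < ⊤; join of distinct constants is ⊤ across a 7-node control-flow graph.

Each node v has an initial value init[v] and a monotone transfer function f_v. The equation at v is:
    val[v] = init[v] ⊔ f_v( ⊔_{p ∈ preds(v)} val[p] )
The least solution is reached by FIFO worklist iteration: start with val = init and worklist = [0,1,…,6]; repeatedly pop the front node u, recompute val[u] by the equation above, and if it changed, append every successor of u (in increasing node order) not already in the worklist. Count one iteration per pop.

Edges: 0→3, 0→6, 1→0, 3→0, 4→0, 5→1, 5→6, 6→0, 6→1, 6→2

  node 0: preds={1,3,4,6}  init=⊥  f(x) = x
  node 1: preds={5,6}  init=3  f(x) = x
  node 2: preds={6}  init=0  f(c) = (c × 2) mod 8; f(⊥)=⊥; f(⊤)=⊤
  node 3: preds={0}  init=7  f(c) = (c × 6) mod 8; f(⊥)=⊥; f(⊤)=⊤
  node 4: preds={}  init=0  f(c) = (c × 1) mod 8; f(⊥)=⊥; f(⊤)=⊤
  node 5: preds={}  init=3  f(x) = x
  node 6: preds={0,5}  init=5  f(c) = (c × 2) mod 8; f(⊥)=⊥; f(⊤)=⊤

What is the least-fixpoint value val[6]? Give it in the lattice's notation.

⊤

Iteration log — 10 steps:
  step 1. node 0  ⊔preds=⊤  new=⊤  old=⊥  +wl: 
  step 2. node 1  ⊔preds=⊤  new=⊤  old=3  +wl: 0
  step 3. node 2  ⊔preds=5  new=⊤  old=0  +wl: 
  step 4. node 3  ⊔preds=⊤  new=⊤  old=7  +wl: 
  step 5. node 4  ⊔preds=⊥  new=0  stable
  step 6. node 5  ⊔preds=⊥  new=3  stable
  step 7. node 6  ⊔preds=⊤  new=⊤  old=5  +wl: 1,2
  step 8. node 0  ⊔preds=⊤  new=⊤  stable
  step 9. node 1  ⊔preds=⊤  new=⊤  stable
  step 10. node 2  ⊔preds=⊤  new=⊤  stable

Least fixpoint reached:
  node 0: ⊤
  node 1: ⊤
  node 2: ⊤
  node 3: ⊤
  node 4: 0
  node 5: 3
  node 6: ⊤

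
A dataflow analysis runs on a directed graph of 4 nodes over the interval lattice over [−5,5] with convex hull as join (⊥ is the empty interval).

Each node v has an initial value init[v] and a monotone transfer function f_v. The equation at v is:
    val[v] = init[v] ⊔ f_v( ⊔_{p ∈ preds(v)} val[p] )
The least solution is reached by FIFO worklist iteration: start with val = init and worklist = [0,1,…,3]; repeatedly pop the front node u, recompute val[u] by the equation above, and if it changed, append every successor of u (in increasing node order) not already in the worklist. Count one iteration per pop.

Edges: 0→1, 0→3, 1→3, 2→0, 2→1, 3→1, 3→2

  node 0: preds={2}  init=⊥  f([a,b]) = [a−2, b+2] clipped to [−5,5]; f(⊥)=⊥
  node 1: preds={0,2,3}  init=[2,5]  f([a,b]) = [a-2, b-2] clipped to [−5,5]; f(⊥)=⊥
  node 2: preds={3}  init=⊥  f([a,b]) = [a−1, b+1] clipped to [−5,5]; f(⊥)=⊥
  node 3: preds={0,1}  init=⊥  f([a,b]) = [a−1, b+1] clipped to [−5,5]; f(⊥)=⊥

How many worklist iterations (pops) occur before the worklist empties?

Worklist (17 pops):
  #1 pop 0: in=⊥ → ⊥ (no change)
  #2 pop 1: in=⊥ → [2,5] (no change)
  #3 pop 2: in=⊥ → ⊥ (no change)
  #4 pop 3: in=[2,5] → [1,5] (was ⊥); enqueue [1,2]
  #5 pop 1: in=[1,5] → [-1,5] (was [2,5]); enqueue [3]
  #6 pop 2: in=[1,5] → [0,5] (was ⊥); enqueue [0,1]
  #7 pop 3: in=[-1,5] → [-2,5] (was [1,5]); enqueue [2]
  #8 pop 0: in=[0,5] → [-2,5] (was ⊥); enqueue [3]
  #9 pop 1: in=[-2,5] → [-4,5] (was [-1,5]); enqueue []
  #10 pop 2: in=[-2,5] → [-3,5] (was [0,5]); enqueue [0,1]
  #11 pop 3: in=[-4,5] → [-5,5] (was [-2,5]); enqueue [2]
  #12 pop 0: in=[-3,5] → [-5,5] (was [-2,5]); enqueue [3]
  #13 pop 1: in=[-5,5] → [-5,5] (was [-4,5]); enqueue []
  #14 pop 2: in=[-5,5] → [-5,5] (was [-3,5]); enqueue [0,1]
  #15 pop 3: in=[-5,5] → [-5,5] (no change)
  #16 pop 0: in=[-5,5] → [-5,5] (no change)
  #17 pop 1: in=[-5,5] → [-5,5] (no change)

Fixpoint:
  val[0] = [-5,5]
  val[1] = [-5,5]
  val[2] = [-5,5]
  val[3] = [-5,5]

17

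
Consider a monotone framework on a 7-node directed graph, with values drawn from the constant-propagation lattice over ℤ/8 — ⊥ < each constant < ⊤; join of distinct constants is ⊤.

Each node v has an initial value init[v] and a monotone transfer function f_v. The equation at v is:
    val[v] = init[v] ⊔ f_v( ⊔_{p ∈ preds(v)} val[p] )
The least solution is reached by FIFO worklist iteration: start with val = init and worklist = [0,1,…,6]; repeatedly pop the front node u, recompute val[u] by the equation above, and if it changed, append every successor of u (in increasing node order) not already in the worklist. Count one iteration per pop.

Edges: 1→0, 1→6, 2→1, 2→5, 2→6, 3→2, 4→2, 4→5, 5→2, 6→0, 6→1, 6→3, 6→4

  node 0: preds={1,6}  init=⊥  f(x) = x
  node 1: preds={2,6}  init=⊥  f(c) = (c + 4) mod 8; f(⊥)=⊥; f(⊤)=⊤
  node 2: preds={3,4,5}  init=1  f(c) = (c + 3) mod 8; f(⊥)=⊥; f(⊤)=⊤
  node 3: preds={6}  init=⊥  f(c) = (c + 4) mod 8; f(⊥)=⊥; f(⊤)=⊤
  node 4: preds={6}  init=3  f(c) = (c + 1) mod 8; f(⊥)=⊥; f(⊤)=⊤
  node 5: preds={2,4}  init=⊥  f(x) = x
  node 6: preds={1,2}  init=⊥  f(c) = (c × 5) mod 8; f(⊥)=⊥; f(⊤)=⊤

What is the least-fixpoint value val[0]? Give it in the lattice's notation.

⊤

Iteration log — 16 steps:
  step 1. node 0  ⊔preds=⊥  new=⊥  stable
  step 2. node 1  ⊔preds=1  new=5  old=⊥  +wl: 0
  step 3. node 2  ⊔preds=3  new=⊤  old=1  +wl: 1
  step 4. node 3  ⊔preds=⊥  new=⊥  stable
  step 5. node 4  ⊔preds=⊥  new=3  stable
  step 6. node 5  ⊔preds=⊤  new=⊤  old=⊥  +wl: 2
  step 7. node 6  ⊔preds=⊤  new=⊤  old=⊥  +wl: 3,4
  step 8. node 0  ⊔preds=⊤  new=⊤  old=⊥  +wl: 
  step 9. node 1  ⊔preds=⊤  new=⊤  old=5  +wl: 0,6
  step 10. node 2  ⊔preds=⊤  new=⊤  stable
  step 11. node 3  ⊔preds=⊤  new=⊤  old=⊥  +wl: 2
  step 12. node 4  ⊔preds=⊤  new=⊤  old=3  +wl: 5
  step 13. node 0  ⊔preds=⊤  new=⊤  stable
  step 14. node 6  ⊔preds=⊤  new=⊤  stable
  step 15. node 2  ⊔preds=⊤  new=⊤  stable
  step 16. node 5  ⊔preds=⊤  new=⊤  stable

Least fixpoint reached:
  node 0: ⊤
  node 1: ⊤
  node 2: ⊤
  node 3: ⊤
  node 4: ⊤
  node 5: ⊤
  node 6: ⊤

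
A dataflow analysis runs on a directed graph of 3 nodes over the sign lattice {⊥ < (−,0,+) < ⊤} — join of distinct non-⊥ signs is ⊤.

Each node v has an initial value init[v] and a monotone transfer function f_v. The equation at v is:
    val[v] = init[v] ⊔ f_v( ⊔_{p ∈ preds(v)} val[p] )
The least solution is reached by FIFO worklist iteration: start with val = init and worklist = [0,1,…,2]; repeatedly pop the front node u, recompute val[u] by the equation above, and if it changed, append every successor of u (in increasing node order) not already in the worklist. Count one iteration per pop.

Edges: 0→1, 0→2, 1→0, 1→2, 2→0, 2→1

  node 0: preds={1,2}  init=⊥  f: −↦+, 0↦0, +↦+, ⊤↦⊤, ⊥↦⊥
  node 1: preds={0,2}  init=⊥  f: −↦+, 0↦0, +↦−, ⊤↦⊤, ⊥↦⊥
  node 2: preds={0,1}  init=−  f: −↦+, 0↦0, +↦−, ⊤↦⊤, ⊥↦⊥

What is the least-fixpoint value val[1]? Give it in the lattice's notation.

Iteration log — 6 steps:
  step 1. node 0  ⊔preds=−  new=+  old=⊥  +wl: 
  step 2. node 1  ⊔preds=⊤  new=⊤  old=⊥  +wl: 0
  step 3. node 2  ⊔preds=⊤  new=⊤  old=−  +wl: 1
  step 4. node 0  ⊔preds=⊤  new=⊤  old=+  +wl: 2
  step 5. node 1  ⊔preds=⊤  new=⊤  stable
  step 6. node 2  ⊔preds=⊤  new=⊤  stable

Least fixpoint reached:
  node 0: ⊤
  node 1: ⊤
  node 2: ⊤

⊤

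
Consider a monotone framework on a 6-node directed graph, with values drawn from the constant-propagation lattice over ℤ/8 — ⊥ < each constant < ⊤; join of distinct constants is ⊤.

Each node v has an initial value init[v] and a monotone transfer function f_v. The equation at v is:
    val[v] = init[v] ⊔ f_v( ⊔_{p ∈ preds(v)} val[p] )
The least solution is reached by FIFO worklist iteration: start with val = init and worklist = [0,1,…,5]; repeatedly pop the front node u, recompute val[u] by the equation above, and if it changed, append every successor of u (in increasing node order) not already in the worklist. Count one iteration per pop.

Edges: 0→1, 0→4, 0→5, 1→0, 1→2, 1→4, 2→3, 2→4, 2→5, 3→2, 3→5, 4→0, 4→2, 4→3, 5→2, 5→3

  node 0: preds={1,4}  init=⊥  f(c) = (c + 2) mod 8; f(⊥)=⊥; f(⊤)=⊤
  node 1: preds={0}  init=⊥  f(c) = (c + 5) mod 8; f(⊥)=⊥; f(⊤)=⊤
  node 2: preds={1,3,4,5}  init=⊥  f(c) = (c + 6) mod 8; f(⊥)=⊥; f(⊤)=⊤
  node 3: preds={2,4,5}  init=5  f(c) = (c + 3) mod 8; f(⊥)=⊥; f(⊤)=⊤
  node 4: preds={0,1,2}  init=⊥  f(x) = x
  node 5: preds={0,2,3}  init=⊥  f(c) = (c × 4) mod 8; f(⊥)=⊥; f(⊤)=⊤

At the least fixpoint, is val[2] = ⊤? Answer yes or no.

Trace (21 dequeues):
  [1] u=0 | in ⊥ | out ⊥ | ==
  [2] u=1 | in ⊥ | out ⊥ | ==
  [3] u=2 | in 5 | out 3 | prev ⊥ | push {}
  [4] u=3 | in 3 | out ⊤ | prev 5 | push {2}
  [5] u=4 | in 3 | out 3 | prev ⊥ | push {0,3}
  [6] u=5 | in ⊤ | out ⊤ | prev ⊥ | push {}
  [7] u=2 | in ⊤ | out ⊤ | prev 3 | push {4,5}
  [8] u=0 | in 3 | out 5 | prev ⊥ | push {1}
  [9] u=3 | in ⊤ | out ⊤ | ==
  [10] u=4 | in ⊤ | out ⊤ | prev 3 | push {0,2,3}
  [11] u=5 | in ⊤ | out ⊤ | ==
  [12] u=1 | in 5 | out 2 | prev ⊥ | push {4}
  [13] u=0 | in ⊤ | out ⊤ | prev 5 | push {1,5}
  [14] u=2 | in ⊤ | out ⊤ | ==
  [15] u=3 | in ⊤ | out ⊤ | ==
  [16] u=4 | in ⊤ | out ⊤ | ==
  [17] u=1 | in ⊤ | out ⊤ | prev 2 | push {0,2,4}
  [18] u=5 | in ⊤ | out ⊤ | ==
  [19] u=0 | in ⊤ | out ⊤ | ==
  [20] u=2 | in ⊤ | out ⊤ | ==
  [21] u=4 | in ⊤ | out ⊤ | ==

Converged values:
  [0] ⊤
  [1] ⊤
  [2] ⊤
  [3] ⊤
  [4] ⊤
  [5] ⊤

yes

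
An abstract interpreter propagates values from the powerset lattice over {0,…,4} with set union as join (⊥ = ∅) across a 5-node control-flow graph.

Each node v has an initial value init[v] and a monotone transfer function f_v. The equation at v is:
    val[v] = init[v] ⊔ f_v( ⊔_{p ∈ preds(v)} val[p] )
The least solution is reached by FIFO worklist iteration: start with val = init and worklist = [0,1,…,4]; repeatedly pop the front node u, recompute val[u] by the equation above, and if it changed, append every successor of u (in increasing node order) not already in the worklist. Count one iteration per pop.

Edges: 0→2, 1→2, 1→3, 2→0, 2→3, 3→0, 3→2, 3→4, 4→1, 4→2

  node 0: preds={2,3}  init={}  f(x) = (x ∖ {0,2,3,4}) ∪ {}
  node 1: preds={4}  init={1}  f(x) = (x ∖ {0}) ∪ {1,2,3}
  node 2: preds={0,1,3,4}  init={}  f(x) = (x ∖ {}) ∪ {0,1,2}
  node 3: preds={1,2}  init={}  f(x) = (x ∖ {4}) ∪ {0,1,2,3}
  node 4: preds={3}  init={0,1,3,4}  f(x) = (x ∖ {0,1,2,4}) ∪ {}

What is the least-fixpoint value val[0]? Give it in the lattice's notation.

Trace (7 dequeues):
  [1] u=0 | in {} | out {} | ==
  [2] u=1 | in {0,1,3,4} | out {1,2,3,4} | prev {1} | push {}
  [3] u=2 | in {0,1,2,3,4} | out {0,1,2,3,4} | prev {} | push {0}
  [4] u=3 | in {0,1,2,3,4} | out {0,1,2,3} | prev {} | push {2}
  [5] u=4 | in {0,1,2,3} | out {0,1,3,4} | ==
  [6] u=0 | in {0,1,2,3,4} | out {1} | prev {} | push {}
  [7] u=2 | in {0,1,2,3,4} | out {0,1,2,3,4} | ==

Converged values:
  [0] {1}
  [1] {1,2,3,4}
  [2] {0,1,2,3,4}
  [3] {0,1,2,3}
  [4] {0,1,3,4}

{1}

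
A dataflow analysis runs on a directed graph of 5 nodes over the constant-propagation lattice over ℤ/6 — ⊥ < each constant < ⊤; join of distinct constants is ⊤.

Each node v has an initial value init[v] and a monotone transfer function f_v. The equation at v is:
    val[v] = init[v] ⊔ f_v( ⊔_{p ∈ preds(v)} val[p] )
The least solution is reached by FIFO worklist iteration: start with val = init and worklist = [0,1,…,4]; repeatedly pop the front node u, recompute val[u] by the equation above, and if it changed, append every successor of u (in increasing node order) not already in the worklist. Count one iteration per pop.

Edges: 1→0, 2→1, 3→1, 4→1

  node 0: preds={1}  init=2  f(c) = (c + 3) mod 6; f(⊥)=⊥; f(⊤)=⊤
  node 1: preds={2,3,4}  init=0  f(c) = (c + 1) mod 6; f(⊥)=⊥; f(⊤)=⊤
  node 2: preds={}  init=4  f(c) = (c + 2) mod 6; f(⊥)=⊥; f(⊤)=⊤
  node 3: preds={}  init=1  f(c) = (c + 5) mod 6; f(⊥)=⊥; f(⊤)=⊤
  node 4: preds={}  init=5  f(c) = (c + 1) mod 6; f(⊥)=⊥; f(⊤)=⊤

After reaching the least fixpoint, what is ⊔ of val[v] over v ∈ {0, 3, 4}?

⊤

Iteration log — 6 steps:
  step 1. node 0  ⊔preds=0  new=⊤  old=2  +wl: 
  step 2. node 1  ⊔preds=⊤  new=⊤  old=0  +wl: 0
  step 3. node 2  ⊔preds=⊥  new=4  stable
  step 4. node 3  ⊔preds=⊥  new=1  stable
  step 5. node 4  ⊔preds=⊥  new=5  stable
  step 6. node 0  ⊔preds=⊤  new=⊤  stable

Least fixpoint reached:
  node 0: ⊤
  node 1: ⊤
  node 2: 4
  node 3: 1
  node 4: 5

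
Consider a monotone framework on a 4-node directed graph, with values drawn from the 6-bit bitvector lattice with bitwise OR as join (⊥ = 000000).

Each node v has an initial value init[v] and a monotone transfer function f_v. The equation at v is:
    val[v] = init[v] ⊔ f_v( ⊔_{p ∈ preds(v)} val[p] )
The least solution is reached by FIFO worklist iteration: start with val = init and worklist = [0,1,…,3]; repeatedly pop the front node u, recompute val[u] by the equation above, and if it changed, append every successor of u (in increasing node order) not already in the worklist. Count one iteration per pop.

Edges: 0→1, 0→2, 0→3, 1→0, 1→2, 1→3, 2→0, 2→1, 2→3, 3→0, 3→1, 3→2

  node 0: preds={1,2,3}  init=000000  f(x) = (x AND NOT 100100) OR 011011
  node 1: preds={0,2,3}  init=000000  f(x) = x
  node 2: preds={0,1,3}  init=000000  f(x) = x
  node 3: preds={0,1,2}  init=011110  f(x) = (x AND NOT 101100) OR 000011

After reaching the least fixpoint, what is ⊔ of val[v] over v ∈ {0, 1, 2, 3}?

011111

Trace (7 dequeues):
  [1] u=0 | in 011110 | out 011011 | prev 000000 | push {}
  [2] u=1 | in 011111 | out 011111 | prev 000000 | push {0}
  [3] u=2 | in 011111 | out 011111 | prev 000000 | push {1}
  [4] u=3 | in 011111 | out 011111 | prev 011110 | push {2}
  [5] u=0 | in 011111 | out 011011 | ==
  [6] u=1 | in 011111 | out 011111 | ==
  [7] u=2 | in 011111 | out 011111 | ==

Converged values:
  [0] 011011
  [1] 011111
  [2] 011111
  [3] 011111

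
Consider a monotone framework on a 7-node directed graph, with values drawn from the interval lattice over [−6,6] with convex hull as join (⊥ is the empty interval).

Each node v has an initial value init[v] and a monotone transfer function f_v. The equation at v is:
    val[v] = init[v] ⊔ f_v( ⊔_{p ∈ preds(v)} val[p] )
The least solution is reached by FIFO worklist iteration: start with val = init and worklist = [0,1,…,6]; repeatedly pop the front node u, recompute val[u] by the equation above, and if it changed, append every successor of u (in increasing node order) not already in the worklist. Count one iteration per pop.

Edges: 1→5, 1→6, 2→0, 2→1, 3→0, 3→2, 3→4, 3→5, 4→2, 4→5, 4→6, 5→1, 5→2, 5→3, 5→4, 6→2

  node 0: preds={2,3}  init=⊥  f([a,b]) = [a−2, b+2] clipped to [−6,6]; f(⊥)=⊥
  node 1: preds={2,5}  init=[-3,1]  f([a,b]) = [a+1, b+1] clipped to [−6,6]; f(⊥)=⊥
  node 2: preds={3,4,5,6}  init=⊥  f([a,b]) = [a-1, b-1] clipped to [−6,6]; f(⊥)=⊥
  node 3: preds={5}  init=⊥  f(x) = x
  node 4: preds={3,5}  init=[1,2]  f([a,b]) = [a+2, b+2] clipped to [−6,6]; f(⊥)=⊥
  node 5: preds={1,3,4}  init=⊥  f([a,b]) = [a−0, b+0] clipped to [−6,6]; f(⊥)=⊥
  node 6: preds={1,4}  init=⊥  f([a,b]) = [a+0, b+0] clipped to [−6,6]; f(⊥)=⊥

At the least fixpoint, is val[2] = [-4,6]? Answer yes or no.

Trace (31 dequeues):
  [1] u=0 | in ⊥ | out ⊥ | ==
  [2] u=1 | in ⊥ | out [-3,1] | ==
  [3] u=2 | in [1,2] | out [0,1] | prev ⊥ | push {0,1}
  [4] u=3 | in ⊥ | out ⊥ | ==
  [5] u=4 | in ⊥ | out [1,2] | ==
  [6] u=5 | in [-3,2] | out [-3,2] | prev ⊥ | push {2,3,4}
  [7] u=6 | in [-3,2] | out [-3,2] | prev ⊥ | push {}
  [8] u=0 | in [0,1] | out [-2,3] | prev ⊥ | push {}
  [9] u=1 | in [-3,2] | out [-3,3] | prev [-3,1] | push {5,6}
  [10] u=2 | in [-3,2] | out [-4,1] | prev [0,1] | push {0,1}
  [11] u=3 | in [-3,2] | out [-3,2] | prev ⊥ | push {2}
  [12] u=4 | in [-3,2] | out [-1,4] | prev [1,2] | push {}
  [13] u=5 | in [-3,4] | out [-3,4] | prev [-3,2] | push {3,4}
  [14] u=6 | in [-3,4] | out [-3,4] | prev [-3,2] | push {}
  [15] u=0 | in [-4,2] | out [-6,4] | prev [-2,3] | push {}
  [16] u=1 | in [-4,4] | out [-3,5] | prev [-3,3] | push {5,6}
  [17] u=2 | in [-3,4] | out [-4,3] | prev [-4,1] | push {0,1}
  [18] u=3 | in [-3,4] | out [-3,4] | prev [-3,2] | push {2}
  [19] u=4 | in [-3,4] | out [-1,6] | prev [-1,4] | push {}
  [20] u=5 | in [-3,6] | out [-3,6] | prev [-3,4] | push {3,4}
  [21] u=6 | in [-3,6] | out [-3,6] | prev [-3,4] | push {}
  [22] u=0 | in [-4,4] | out [-6,6] | prev [-6,4] | push {}
  [23] u=1 | in [-4,6] | out [-3,6] | prev [-3,5] | push {5,6}
  [24] u=2 | in [-3,6] | out [-4,5] | prev [-4,3] | push {0,1}
  [25] u=3 | in [-3,6] | out [-3,6] | prev [-3,4] | push {2}
  [26] u=4 | in [-3,6] | out [-1,6] | ==
  [27] u=5 | in [-3,6] | out [-3,6] | ==
  [28] u=6 | in [-3,6] | out [-3,6] | ==
  [29] u=0 | in [-4,6] | out [-6,6] | ==
  [30] u=1 | in [-4,6] | out [-3,6] | ==
  [31] u=2 | in [-3,6] | out [-4,5] | ==

Converged values:
  [0] [-6,6]
  [1] [-3,6]
  [2] [-4,5]
  [3] [-3,6]
  [4] [-1,6]
  [5] [-3,6]
  [6] [-3,6]

no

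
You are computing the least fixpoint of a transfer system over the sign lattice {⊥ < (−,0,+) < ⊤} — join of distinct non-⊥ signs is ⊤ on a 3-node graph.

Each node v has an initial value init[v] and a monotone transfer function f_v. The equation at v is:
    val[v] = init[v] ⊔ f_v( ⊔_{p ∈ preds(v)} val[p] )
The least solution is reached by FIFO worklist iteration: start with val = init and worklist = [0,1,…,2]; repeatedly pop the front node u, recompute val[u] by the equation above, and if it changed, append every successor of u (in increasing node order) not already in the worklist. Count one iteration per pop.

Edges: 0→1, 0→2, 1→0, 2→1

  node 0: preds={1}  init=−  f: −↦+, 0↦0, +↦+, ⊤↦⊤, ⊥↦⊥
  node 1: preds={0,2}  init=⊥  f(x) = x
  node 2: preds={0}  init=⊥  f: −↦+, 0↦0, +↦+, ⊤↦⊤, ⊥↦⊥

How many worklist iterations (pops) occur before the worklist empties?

8

Trace (8 dequeues):
  [1] u=0 | in ⊥ | out − | ==
  [2] u=1 | in − | out − | prev ⊥ | push {0}
  [3] u=2 | in − | out + | prev ⊥ | push {1}
  [4] u=0 | in − | out ⊤ | prev − | push {2}
  [5] u=1 | in ⊤ | out ⊤ | prev − | push {0}
  [6] u=2 | in ⊤ | out ⊤ | prev + | push {1}
  [7] u=0 | in ⊤ | out ⊤ | ==
  [8] u=1 | in ⊤ | out ⊤ | ==

Converged values:
  [0] ⊤
  [1] ⊤
  [2] ⊤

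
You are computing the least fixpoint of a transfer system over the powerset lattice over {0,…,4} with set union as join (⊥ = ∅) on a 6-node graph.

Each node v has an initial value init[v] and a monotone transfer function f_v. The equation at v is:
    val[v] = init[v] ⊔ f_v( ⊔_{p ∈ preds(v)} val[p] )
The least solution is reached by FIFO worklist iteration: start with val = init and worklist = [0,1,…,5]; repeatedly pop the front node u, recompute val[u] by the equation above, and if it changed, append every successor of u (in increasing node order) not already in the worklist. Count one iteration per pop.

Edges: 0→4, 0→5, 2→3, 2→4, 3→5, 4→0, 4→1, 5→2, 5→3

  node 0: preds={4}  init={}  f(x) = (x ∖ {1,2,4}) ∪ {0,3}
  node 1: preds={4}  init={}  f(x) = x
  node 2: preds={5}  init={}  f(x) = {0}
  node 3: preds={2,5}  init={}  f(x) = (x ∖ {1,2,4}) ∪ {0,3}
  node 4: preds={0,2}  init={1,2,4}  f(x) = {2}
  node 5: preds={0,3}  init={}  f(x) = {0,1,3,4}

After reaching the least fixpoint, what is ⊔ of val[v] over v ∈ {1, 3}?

Iteration log — 8 steps:
  step 1. node 0  ⊔preds={1,2,4}  new={0,3}  old={}  +wl: 
  step 2. node 1  ⊔preds={1,2,4}  new={1,2,4}  old={}  +wl: 
  step 3. node 2  ⊔preds={}  new={0}  old={}  +wl: 
  step 4. node 3  ⊔preds={0}  new={0,3}  old={}  +wl: 
  step 5. node 4  ⊔preds={0,3}  new={1,2,4}  stable
  step 6. node 5  ⊔preds={0,3}  new={0,1,3,4}  old={}  +wl: 2,3
  step 7. node 2  ⊔preds={0,1,3,4}  new={0}  stable
  step 8. node 3  ⊔preds={0,1,3,4}  new={0,3}  stable

Least fixpoint reached:
  node 0: {0,3}
  node 1: {1,2,4}
  node 2: {0}
  node 3: {0,3}
  node 4: {1,2,4}
  node 5: {0,1,3,4}

{0,1,2,3,4}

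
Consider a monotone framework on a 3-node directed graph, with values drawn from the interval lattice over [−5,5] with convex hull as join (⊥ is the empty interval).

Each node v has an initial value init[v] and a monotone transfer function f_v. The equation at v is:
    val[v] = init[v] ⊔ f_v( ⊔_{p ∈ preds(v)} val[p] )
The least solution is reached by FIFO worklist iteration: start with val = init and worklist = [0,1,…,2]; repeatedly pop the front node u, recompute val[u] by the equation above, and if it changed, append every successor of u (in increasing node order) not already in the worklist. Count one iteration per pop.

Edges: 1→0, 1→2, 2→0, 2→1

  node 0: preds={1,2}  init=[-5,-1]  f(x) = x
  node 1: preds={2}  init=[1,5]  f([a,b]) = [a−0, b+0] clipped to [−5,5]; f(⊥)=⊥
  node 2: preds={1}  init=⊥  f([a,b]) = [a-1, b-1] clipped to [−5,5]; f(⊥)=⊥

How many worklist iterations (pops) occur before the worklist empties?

Trace (27 dequeues):
  [1] u=0 | in [1,5] | out [-5,5] | prev [-5,-1] | push {}
  [2] u=1 | in ⊥ | out [1,5] | ==
  [3] u=2 | in [1,5] | out [0,4] | prev ⊥ | push {0,1}
  [4] u=0 | in [0,5] | out [-5,5] | ==
  [5] u=1 | in [0,4] | out [0,5] | prev [1,5] | push {0,2}
  [6] u=0 | in [0,5] | out [-5,5] | ==
  [7] u=2 | in [0,5] | out [-1,4] | prev [0,4] | push {0,1}
  [8] u=0 | in [-1,5] | out [-5,5] | ==
  [9] u=1 | in [-1,4] | out [-1,5] | prev [0,5] | push {0,2}
  [10] u=0 | in [-1,5] | out [-5,5] | ==
  [11] u=2 | in [-1,5] | out [-2,4] | prev [-1,4] | push {0,1}
  [12] u=0 | in [-2,5] | out [-5,5] | ==
  [13] u=1 | in [-2,4] | out [-2,5] | prev [-1,5] | push {0,2}
  [14] u=0 | in [-2,5] | out [-5,5] | ==
  [15] u=2 | in [-2,5] | out [-3,4] | prev [-2,4] | push {0,1}
  [16] u=0 | in [-3,5] | out [-5,5] | ==
  [17] u=1 | in [-3,4] | out [-3,5] | prev [-2,5] | push {0,2}
  [18] u=0 | in [-3,5] | out [-5,5] | ==
  [19] u=2 | in [-3,5] | out [-4,4] | prev [-3,4] | push {0,1}
  [20] u=0 | in [-4,5] | out [-5,5] | ==
  [21] u=1 | in [-4,4] | out [-4,5] | prev [-3,5] | push {0,2}
  [22] u=0 | in [-4,5] | out [-5,5] | ==
  [23] u=2 | in [-4,5] | out [-5,4] | prev [-4,4] | push {0,1}
  [24] u=0 | in [-5,5] | out [-5,5] | ==
  [25] u=1 | in [-5,4] | out [-5,5] | prev [-4,5] | push {0,2}
  [26] u=0 | in [-5,5] | out [-5,5] | ==
  [27] u=2 | in [-5,5] | out [-5,4] | ==

Converged values:
  [0] [-5,5]
  [1] [-5,5]
  [2] [-5,4]

27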